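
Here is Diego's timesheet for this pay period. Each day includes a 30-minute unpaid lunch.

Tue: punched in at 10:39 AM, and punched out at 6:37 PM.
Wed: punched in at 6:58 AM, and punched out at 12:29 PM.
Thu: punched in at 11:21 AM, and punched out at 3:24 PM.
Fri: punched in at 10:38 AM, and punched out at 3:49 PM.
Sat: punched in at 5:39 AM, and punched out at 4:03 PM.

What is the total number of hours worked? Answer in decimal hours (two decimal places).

30.62 hours

Tue: 10:39 AM–6:37 PM = 7 h 58 min; less 30 min break → 7 h 28 min
Wed: 6:58 AM–12:29 PM = 5 h 31 min; less 30 min break → 5 h 1 min
Thu: 11:21 AM–3:24 PM = 4 h 3 min; less 30 min break → 3 h 33 min
Fri: 10:38 AM–3:49 PM = 5 h 11 min; less 30 min break → 4 h 41 min
Sat: 5:39 AM–4:03 PM = 10 h 24 min; less 30 min break → 9 h 54 min
Total: 7 h 28 min + 5 h 1 min + 3 h 33 min + 4 h 41 min + 9 h 54 min = 30 h 37 min.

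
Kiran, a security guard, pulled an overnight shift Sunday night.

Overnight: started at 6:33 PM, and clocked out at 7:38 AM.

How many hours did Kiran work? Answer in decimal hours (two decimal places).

13.08 hours

Overnight: 6:33 PM → midnight = 5 h 27 min; midnight → 7:38 AM = 7 h 38 min; span 13 h 5 min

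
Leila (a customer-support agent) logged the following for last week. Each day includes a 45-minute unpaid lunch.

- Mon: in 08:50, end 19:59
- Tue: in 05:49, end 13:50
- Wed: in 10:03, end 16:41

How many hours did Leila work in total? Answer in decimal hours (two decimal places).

23.55 hours

Mon: 08:50–19:59 = 11 h 9 min; less 45 min break → 10 h 24 min
Tue: 05:49–13:50 = 8 h 1 min; less 45 min break → 7 h 16 min
Wed: 10:03–16:41 = 6 h 38 min; less 45 min break → 5 h 53 min
Total: 10 h 24 min + 7 h 16 min + 5 h 53 min = 23 h 33 min.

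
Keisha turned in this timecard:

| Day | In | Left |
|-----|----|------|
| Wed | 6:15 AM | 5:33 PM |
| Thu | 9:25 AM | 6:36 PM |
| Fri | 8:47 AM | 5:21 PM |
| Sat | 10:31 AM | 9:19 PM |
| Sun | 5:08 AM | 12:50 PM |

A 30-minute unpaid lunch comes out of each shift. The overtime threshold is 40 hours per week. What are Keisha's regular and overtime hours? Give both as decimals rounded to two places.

Wed: 6:15 AM–5:33 PM = 11 h 18 min; less 30 min break → 10 h 48 min
Thu: 9:25 AM–6:36 PM = 9 h 11 min; less 30 min break → 8 h 41 min
Fri: 8:47 AM–5:21 PM = 8 h 34 min; less 30 min break → 8 h 4 min
Sat: 10:31 AM–9:19 PM = 10 h 48 min; less 30 min break → 10 h 18 min
Sun: 5:08 AM–12:50 PM = 7 h 42 min; less 30 min break → 7 h 12 min
Total worked: 45 h 3 min = 45.05 h.
Threshold 40 h → overtime 5 h 3 min, regular 40 h 0 min.

Regular 40.00 hours, overtime 5.05 hours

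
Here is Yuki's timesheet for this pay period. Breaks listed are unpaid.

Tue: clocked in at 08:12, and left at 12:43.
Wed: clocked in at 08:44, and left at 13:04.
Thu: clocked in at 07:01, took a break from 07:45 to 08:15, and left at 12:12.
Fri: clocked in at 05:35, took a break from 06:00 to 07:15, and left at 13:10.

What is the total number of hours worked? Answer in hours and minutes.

19 h 52 min

Tue: 08:12–12:43 = 4 h 31 min
Wed: 08:44–13:04 = 4 h 20 min
Thu: 07:01–12:12 = 5 h 11 min; less 30 min break → 4 h 41 min
Fri: 05:35–13:10 = 7 h 35 min; less 75 min break → 6 h 20 min
Total: 4 h 31 min + 4 h 20 min + 4 h 41 min + 6 h 20 min = 19 h 52 min.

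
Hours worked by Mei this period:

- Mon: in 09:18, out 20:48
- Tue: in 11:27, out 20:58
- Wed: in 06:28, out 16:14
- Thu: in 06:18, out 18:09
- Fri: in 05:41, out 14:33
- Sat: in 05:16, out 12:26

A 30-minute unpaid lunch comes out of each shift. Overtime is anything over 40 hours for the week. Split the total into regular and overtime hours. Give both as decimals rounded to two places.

Mon: 09:18–20:48 = 11 h 30 min; less 30 min break → 11 h 0 min
Tue: 11:27–20:58 = 9 h 31 min; less 30 min break → 9 h 1 min
Wed: 06:28–16:14 = 9 h 46 min; less 30 min break → 9 h 16 min
Thu: 06:18–18:09 = 11 h 51 min; less 30 min break → 11 h 21 min
Fri: 05:41–14:33 = 8 h 52 min; less 30 min break → 8 h 22 min
Sat: 05:16–12:26 = 7 h 10 min; less 30 min break → 6 h 40 min
Total worked: 55 h 40 min = 55.67 h.
Threshold 40 h → overtime 15 h 40 min, regular 40 h 0 min.

Regular 40.00 hours, overtime 15.67 hours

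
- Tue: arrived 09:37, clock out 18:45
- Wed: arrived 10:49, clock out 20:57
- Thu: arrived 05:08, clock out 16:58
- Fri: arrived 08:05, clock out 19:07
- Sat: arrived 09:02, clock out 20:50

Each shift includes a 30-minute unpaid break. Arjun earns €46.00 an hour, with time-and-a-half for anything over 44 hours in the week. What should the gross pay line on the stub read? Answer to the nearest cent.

€2536.90

Tue: 09:37–18:45 = 9 h 8 min; less 30 min break → 8 h 38 min
Wed: 10:49–20:57 = 10 h 8 min; less 30 min break → 9 h 38 min
Thu: 05:08–16:58 = 11 h 50 min; less 30 min break → 11 h 20 min
Fri: 08:05–19:07 = 11 h 2 min; less 30 min break → 10 h 32 min
Sat: 09:02–20:50 = 11 h 48 min; less 30 min break → 11 h 18 min
Total worked: 51 h 26 min = 3086 min.
Regular 44 h 0 min = 2640 min at €46.00/h; overtime 7 h 26 min = 446 min at €69.00/h.
Pay = (2640 × €46.00 + 446 × €69.00) ÷ 60 = €2536.90.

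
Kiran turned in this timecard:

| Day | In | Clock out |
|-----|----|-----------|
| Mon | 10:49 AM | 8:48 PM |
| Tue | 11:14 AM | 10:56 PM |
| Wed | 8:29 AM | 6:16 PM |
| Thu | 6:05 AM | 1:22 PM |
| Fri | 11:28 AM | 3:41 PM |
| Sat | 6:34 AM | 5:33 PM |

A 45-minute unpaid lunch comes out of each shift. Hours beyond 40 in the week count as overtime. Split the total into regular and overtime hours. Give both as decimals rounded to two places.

Mon: 10:49 AM–8:48 PM = 9 h 59 min; less 45 min break → 9 h 14 min
Tue: 11:14 AM–10:56 PM = 11 h 42 min; less 45 min break → 10 h 57 min
Wed: 8:29 AM–6:16 PM = 9 h 47 min; less 45 min break → 9 h 2 min
Thu: 6:05 AM–1:22 PM = 7 h 17 min; less 45 min break → 6 h 32 min
Fri: 11:28 AM–3:41 PM = 4 h 13 min; less 45 min break → 3 h 28 min
Sat: 6:34 AM–5:33 PM = 10 h 59 min; less 45 min break → 10 h 14 min
Total worked: 49 h 27 min = 49.45 h.
Threshold 40 h → overtime 9 h 27 min, regular 40 h 0 min.

Regular 40.00 hours, overtime 9.45 hours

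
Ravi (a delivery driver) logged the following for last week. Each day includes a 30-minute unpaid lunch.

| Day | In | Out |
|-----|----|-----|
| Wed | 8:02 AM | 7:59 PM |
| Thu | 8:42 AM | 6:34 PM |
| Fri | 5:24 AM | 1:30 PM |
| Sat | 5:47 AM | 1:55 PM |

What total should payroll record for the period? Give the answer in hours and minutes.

36 h 3 min

Wed: 8:02 AM–7:59 PM = 11 h 57 min; less 30 min break → 11 h 27 min
Thu: 8:42 AM–6:34 PM = 9 h 52 min; less 30 min break → 9 h 22 min
Fri: 5:24 AM–1:30 PM = 8 h 6 min; less 30 min break → 7 h 36 min
Sat: 5:47 AM–1:55 PM = 8 h 8 min; less 30 min break → 7 h 38 min
Total: 11 h 27 min + 9 h 22 min + 7 h 36 min + 7 h 38 min = 36 h 3 min.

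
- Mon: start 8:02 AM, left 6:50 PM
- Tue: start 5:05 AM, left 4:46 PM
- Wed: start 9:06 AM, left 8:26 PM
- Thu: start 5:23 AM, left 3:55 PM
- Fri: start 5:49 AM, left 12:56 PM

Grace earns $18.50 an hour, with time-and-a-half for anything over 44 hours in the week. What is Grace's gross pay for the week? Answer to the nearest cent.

Mon: 8:02 AM–6:50 PM = 10 h 48 min
Tue: 5:05 AM–4:46 PM = 11 h 41 min
Wed: 9:06 AM–8:26 PM = 11 h 20 min
Thu: 5:23 AM–3:55 PM = 10 h 32 min
Fri: 5:49 AM–12:56 PM = 7 h 7 min
Total worked: 51 h 28 min = 3088 min.
Regular 44 h 0 min = 2640 min at $18.50/h; overtime 7 h 28 min = 448 min at $27.75/h.
Pay = (2640 × $18.50 + 448 × $27.75) ÷ 60 = $1021.20.

$1021.20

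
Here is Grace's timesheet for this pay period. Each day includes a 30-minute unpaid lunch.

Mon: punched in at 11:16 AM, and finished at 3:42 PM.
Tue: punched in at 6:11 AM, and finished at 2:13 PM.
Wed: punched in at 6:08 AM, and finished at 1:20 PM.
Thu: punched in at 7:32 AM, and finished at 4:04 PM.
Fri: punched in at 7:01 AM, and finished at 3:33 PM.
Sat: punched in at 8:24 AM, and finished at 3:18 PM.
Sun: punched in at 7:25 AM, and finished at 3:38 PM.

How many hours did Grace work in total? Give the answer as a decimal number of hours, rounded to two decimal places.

Mon: 11:16 AM–3:42 PM = 4 h 26 min; less 30 min break → 3 h 56 min
Tue: 6:11 AM–2:13 PM = 8 h 2 min; less 30 min break → 7 h 32 min
Wed: 6:08 AM–1:20 PM = 7 h 12 min; less 30 min break → 6 h 42 min
Thu: 7:32 AM–4:04 PM = 8 h 32 min; less 30 min break → 8 h 2 min
Fri: 7:01 AM–3:33 PM = 8 h 32 min; less 30 min break → 8 h 2 min
Sat: 8:24 AM–3:18 PM = 6 h 54 min; less 30 min break → 6 h 24 min
Sun: 7:25 AM–3:38 PM = 8 h 13 min; less 30 min break → 7 h 43 min
Total: 3 h 56 min + 7 h 32 min + 6 h 42 min + 8 h 2 min + 8 h 2 min + 6 h 24 min + 7 h 43 min = 48 h 21 min.

48.35 hours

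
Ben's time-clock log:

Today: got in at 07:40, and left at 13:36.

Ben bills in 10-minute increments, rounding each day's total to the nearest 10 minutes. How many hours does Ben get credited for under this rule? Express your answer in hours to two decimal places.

6.00 hours

Today: 07:40–13:36 = 5 h 56 min → rounds to 6 h 0 min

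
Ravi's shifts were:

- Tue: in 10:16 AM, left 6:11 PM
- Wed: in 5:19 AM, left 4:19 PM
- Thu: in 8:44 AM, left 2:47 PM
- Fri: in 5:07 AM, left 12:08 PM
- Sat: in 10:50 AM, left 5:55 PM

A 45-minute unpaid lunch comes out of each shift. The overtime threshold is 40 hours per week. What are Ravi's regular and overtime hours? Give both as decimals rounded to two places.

Regular 35.32 hours, overtime 0.00 hours

Tue: 10:16 AM–6:11 PM = 7 h 55 min; less 45 min break → 7 h 10 min
Wed: 5:19 AM–4:19 PM = 11 h 0 min; less 45 min break → 10 h 15 min
Thu: 8:44 AM–2:47 PM = 6 h 3 min; less 45 min break → 5 h 18 min
Fri: 5:07 AM–12:08 PM = 7 h 1 min; less 45 min break → 6 h 16 min
Sat: 10:50 AM–5:55 PM = 7 h 5 min; less 45 min break → 6 h 20 min
Total worked: 35 h 19 min = 35.32 h.
Threshold 40 h → overtime 0 h 0 min, regular 35 h 19 min.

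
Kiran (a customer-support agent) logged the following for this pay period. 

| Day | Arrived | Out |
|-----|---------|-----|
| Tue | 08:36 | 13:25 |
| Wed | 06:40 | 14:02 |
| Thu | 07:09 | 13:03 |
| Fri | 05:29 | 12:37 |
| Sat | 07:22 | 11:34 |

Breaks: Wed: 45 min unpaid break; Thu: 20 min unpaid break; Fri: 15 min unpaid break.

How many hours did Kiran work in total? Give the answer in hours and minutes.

Tue: 08:36–13:25 = 4 h 49 min
Wed: 06:40–14:02 = 7 h 22 min; less 45 min break → 6 h 37 min
Thu: 07:09–13:03 = 5 h 54 min; less 20 min break → 5 h 34 min
Fri: 05:29–12:37 = 7 h 8 min; less 15 min break → 6 h 53 min
Sat: 07:22–11:34 = 4 h 12 min
Total: 4 h 49 min + 6 h 37 min + 5 h 34 min + 6 h 53 min + 4 h 12 min = 28 h 5 min.

28 h 5 min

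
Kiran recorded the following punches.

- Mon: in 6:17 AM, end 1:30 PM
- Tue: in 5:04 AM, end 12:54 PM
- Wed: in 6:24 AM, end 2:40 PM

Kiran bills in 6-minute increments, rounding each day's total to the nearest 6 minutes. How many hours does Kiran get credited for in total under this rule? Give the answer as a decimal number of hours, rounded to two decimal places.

Mon: 6:17 AM–1:30 PM = 7 h 13 min → rounds to 7 h 12 min
Tue: 5:04 AM–12:54 PM = 7 h 50 min → rounds to 7 h 48 min
Wed: 6:24 AM–2:40 PM = 8 h 16 min → rounds to 8 h 18 min
Total credited: 23 h 18 min.

23.30 hours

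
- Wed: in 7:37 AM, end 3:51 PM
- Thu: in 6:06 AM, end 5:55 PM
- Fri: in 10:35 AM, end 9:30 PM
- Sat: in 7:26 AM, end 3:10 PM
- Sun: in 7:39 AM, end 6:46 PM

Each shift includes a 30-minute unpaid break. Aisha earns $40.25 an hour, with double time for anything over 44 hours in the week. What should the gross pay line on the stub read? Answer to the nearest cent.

$2037.99

Wed: 7:37 AM–3:51 PM = 8 h 14 min; less 30 min break → 7 h 44 min
Thu: 6:06 AM–5:55 PM = 11 h 49 min; less 30 min break → 11 h 19 min
Fri: 10:35 AM–9:30 PM = 10 h 55 min; less 30 min break → 10 h 25 min
Sat: 7:26 AM–3:10 PM = 7 h 44 min; less 30 min break → 7 h 14 min
Sun: 7:39 AM–6:46 PM = 11 h 7 min; less 30 min break → 10 h 37 min
Total worked: 47 h 19 min = 2839 min.
Regular 44 h 0 min = 2640 min at $40.25/h; overtime 3 h 19 min = 199 min at $80.50/h.
Pay = (2640 × $40.25 + 199 × $80.50) ÷ 60 = $2037.99.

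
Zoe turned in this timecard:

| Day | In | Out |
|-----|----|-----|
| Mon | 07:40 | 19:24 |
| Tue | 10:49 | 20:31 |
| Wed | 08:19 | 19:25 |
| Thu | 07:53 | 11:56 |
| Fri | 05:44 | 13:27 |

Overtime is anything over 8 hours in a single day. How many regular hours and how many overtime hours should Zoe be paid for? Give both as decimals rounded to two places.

Regular 35.77 hours, overtime 8.53 hours

Mon: 07:40–19:24 = 11 h 44 min
Tue: 10:49–20:31 = 9 h 42 min
Wed: 08:19–19:25 = 11 h 6 min
Thu: 07:53–11:56 = 4 h 3 min
Fri: 05:44–13:27 = 7 h 43 min
Mon reg 8 h 0 min / OT 3 h 44 min; Tue reg 8 h 0 min / OT 1 h 42 min; Wed reg 8 h 0 min / OT 3 h 6 min; Thu reg 4 h 3 min / OT 0 h 0 min; Fri reg 7 h 43 min / OT 0 h 0 min.
Totals: regular 35 h 46 min, overtime 8 h 32 min.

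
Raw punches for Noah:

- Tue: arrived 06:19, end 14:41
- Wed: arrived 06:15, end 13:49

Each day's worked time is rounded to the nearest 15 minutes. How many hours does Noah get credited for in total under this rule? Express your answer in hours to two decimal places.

15.75 hours

Tue: 06:19–14:41 = 8 h 22 min → rounds to 8 h 15 min
Wed: 06:15–13:49 = 7 h 34 min → rounds to 7 h 30 min
Total credited: 15 h 45 min.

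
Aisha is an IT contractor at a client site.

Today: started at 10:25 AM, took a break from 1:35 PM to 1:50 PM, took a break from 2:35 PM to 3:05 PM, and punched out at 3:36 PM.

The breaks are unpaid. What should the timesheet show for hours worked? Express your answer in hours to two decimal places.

4.43 hours

Today: 10:25 AM–3:36 PM = 5 h 11 min; less 45 min break → 4 h 26 min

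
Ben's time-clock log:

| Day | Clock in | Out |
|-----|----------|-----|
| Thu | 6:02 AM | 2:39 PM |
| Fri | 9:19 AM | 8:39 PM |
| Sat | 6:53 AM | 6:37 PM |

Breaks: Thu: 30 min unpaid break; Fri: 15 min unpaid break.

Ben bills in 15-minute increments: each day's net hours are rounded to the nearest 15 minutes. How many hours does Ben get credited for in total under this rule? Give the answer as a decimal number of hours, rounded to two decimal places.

30.75 hours

Thu: 6:02 AM–2:39 PM = 8 h 37 min − 30 min = 8 h 7 min → rounds to 8 h 0 min
Fri: 9:19 AM–8:39 PM = 11 h 20 min − 15 min = 11 h 5 min → rounds to 11 h 0 min
Sat: 6:53 AM–6:37 PM = 11 h 44 min → rounds to 11 h 45 min
Total credited: 30 h 45 min.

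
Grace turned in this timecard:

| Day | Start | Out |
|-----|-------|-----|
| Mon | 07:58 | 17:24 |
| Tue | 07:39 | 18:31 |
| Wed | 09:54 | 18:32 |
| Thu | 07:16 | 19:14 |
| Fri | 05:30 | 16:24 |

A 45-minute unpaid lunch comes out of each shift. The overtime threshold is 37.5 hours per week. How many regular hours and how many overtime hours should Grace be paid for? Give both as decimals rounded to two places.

Mon: 07:58–17:24 = 9 h 26 min; less 45 min break → 8 h 41 min
Tue: 07:39–18:31 = 10 h 52 min; less 45 min break → 10 h 7 min
Wed: 09:54–18:32 = 8 h 38 min; less 45 min break → 7 h 53 min
Thu: 07:16–19:14 = 11 h 58 min; less 45 min break → 11 h 13 min
Fri: 05:30–16:24 = 10 h 54 min; less 45 min break → 10 h 9 min
Total worked: 48 h 3 min = 48.05 h.
Threshold 37.5 h → overtime 10 h 33 min, regular 37 h 30 min.

Regular 37.50 hours, overtime 10.55 hours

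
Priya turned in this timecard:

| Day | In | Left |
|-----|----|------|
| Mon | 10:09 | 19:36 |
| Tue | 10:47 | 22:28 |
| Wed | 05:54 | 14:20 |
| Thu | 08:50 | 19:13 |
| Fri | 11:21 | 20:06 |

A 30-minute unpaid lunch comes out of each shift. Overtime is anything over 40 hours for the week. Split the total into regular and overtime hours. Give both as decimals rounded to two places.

Regular 40.00 hours, overtime 6.20 hours

Mon: 10:09–19:36 = 9 h 27 min; less 30 min break → 8 h 57 min
Tue: 10:47–22:28 = 11 h 41 min; less 30 min break → 11 h 11 min
Wed: 05:54–14:20 = 8 h 26 min; less 30 min break → 7 h 56 min
Thu: 08:50–19:13 = 10 h 23 min; less 30 min break → 9 h 53 min
Fri: 11:21–20:06 = 8 h 45 min; less 30 min break → 8 h 15 min
Total worked: 46 h 12 min = 46.20 h.
Threshold 40 h → overtime 6 h 12 min, regular 40 h 0 min.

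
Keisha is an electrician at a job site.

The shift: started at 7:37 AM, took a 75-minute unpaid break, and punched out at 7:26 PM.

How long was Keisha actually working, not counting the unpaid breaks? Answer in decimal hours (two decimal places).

10.57 hours

The shift: 7:37 AM–7:26 PM = 11 h 49 min; less 75 min break → 10 h 34 min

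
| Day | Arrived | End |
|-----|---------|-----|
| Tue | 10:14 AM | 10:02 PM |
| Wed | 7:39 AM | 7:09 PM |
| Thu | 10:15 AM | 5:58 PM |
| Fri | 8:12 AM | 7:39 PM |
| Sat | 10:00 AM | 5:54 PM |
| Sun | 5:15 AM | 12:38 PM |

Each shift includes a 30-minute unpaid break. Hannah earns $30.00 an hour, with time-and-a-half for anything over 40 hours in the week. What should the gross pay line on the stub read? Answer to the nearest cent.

$1863.75

Tue: 10:14 AM–10:02 PM = 11 h 48 min; less 30 min break → 11 h 18 min
Wed: 7:39 AM–7:09 PM = 11 h 30 min; less 30 min break → 11 h 0 min
Thu: 10:15 AM–5:58 PM = 7 h 43 min; less 30 min break → 7 h 13 min
Fri: 8:12 AM–7:39 PM = 11 h 27 min; less 30 min break → 10 h 57 min
Sat: 10:00 AM–5:54 PM = 7 h 54 min; less 30 min break → 7 h 24 min
Sun: 5:15 AM–12:38 PM = 7 h 23 min; less 30 min break → 6 h 53 min
Total worked: 54 h 45 min = 3285 min.
Regular 40 h 0 min = 2400 min at $30.00/h; overtime 14 h 45 min = 885 min at $45.00/h.
Pay = (2400 × $30.00 + 885 × $45.00) ÷ 60 = $1863.75.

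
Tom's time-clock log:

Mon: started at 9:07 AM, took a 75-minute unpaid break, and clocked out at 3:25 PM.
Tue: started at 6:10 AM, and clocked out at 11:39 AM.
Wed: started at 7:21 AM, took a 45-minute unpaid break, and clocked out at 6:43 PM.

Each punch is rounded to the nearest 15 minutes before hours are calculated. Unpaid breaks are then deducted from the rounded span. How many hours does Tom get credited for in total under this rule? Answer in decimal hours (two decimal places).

Mon: in 9:07 AM→9:00 AM, out 3:25 PM→3:30 PM; 6 h 30 min − 75 min = 5 h 15 min
Tue: in 6:10 AM→6:15 AM, out 11:39 AM→11:45 AM; 5 h 30 min
Wed: in 7:21 AM→7:15 AM, out 6:43 PM→6:45 PM; 11 h 30 min − 45 min = 10 h 45 min
Total credited: 21 h 30 min.

21.50 hours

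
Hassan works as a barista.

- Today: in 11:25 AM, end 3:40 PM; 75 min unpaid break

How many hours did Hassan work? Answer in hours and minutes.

3 h 0 min

Today: 11:25 AM–3:40 PM = 4 h 15 min; less 75 min break → 3 h 0 min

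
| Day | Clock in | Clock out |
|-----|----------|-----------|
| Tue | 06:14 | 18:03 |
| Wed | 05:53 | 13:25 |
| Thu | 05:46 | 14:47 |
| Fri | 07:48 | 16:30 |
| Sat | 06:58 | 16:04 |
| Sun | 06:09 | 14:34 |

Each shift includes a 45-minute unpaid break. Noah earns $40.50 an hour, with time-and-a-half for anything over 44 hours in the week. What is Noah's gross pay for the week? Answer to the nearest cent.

$2151.56

Tue: 06:14–18:03 = 11 h 49 min; less 45 min break → 11 h 4 min
Wed: 05:53–13:25 = 7 h 32 min; less 45 min break → 6 h 47 min
Thu: 05:46–14:47 = 9 h 1 min; less 45 min break → 8 h 16 min
Fri: 07:48–16:30 = 8 h 42 min; less 45 min break → 7 h 57 min
Sat: 06:58–16:04 = 9 h 6 min; less 45 min break → 8 h 21 min
Sun: 06:09–14:34 = 8 h 25 min; less 45 min break → 7 h 40 min
Total worked: 50 h 5 min = 3005 min.
Regular 44 h 0 min = 2640 min at $40.50/h; overtime 6 h 5 min = 365 min at $60.75/h.
Pay = (2640 × $40.50 + 365 × $60.75) ÷ 60 = $2151.56.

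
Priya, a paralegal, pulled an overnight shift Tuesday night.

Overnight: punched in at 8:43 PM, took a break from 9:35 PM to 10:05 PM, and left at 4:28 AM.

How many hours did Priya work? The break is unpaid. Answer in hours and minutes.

Overnight: 8:43 PM → midnight = 3 h 17 min; midnight → 4:28 AM = 4 h 28 min; span 7 h 45 min; less 30 min break → 7 h 15 min

7 h 15 min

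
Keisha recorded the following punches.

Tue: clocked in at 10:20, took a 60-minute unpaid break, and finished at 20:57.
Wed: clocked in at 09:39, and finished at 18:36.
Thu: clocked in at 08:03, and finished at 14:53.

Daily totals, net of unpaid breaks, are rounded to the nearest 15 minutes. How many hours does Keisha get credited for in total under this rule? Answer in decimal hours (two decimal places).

Tue: 10:20–20:57 = 10 h 37 min − 60 min = 9 h 37 min → rounds to 9 h 30 min
Wed: 09:39–18:36 = 8 h 57 min → rounds to 9 h 0 min
Thu: 08:03–14:53 = 6 h 50 min → rounds to 6 h 45 min
Total credited: 25 h 15 min.

25.25 hours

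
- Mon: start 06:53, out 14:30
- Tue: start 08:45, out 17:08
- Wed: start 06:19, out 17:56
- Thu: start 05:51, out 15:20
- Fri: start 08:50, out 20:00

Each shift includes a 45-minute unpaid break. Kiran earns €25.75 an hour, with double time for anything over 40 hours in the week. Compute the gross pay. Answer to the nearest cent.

€1262.61

Mon: 06:53–14:30 = 7 h 37 min; less 45 min break → 6 h 52 min
Tue: 08:45–17:08 = 8 h 23 min; less 45 min break → 7 h 38 min
Wed: 06:19–17:56 = 11 h 37 min; less 45 min break → 10 h 52 min
Thu: 05:51–15:20 = 9 h 29 min; less 45 min break → 8 h 44 min
Fri: 08:50–20:00 = 11 h 10 min; less 45 min break → 10 h 25 min
Total worked: 44 h 31 min = 2671 min.
Regular 40 h 0 min = 2400 min at €25.75/h; overtime 4 h 31 min = 271 min at €51.50/h.
Pay = (2400 × €25.75 + 271 × €51.50) ÷ 60 = €1262.61.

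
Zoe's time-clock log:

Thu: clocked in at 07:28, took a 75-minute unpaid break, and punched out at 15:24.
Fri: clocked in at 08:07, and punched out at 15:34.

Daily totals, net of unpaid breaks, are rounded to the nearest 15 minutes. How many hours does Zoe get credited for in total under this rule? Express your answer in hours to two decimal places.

Thu: 07:28–15:24 = 7 h 56 min − 75 min = 6 h 41 min → rounds to 6 h 45 min
Fri: 08:07–15:34 = 7 h 27 min → rounds to 7 h 30 min
Total credited: 14 h 15 min.

14.25 hours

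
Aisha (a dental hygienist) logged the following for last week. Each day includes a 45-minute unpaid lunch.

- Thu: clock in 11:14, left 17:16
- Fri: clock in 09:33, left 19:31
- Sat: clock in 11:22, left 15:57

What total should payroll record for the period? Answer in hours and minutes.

Thu: 11:14–17:16 = 6 h 2 min; less 45 min break → 5 h 17 min
Fri: 09:33–19:31 = 9 h 58 min; less 45 min break → 9 h 13 min
Sat: 11:22–15:57 = 4 h 35 min; less 45 min break → 3 h 50 min
Total: 5 h 17 min + 9 h 13 min + 3 h 50 min = 18 h 20 min.

18 h 20 min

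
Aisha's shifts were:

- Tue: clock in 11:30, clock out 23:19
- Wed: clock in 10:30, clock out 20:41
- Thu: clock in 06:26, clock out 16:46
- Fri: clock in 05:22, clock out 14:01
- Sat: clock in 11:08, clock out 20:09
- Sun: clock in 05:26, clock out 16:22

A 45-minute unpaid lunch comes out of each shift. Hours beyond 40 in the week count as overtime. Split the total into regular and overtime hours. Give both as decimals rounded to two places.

Regular 40.00 hours, overtime 16.43 hours

Tue: 11:30–23:19 = 11 h 49 min; less 45 min break → 11 h 4 min
Wed: 10:30–20:41 = 10 h 11 min; less 45 min break → 9 h 26 min
Thu: 06:26–16:46 = 10 h 20 min; less 45 min break → 9 h 35 min
Fri: 05:22–14:01 = 8 h 39 min; less 45 min break → 7 h 54 min
Sat: 11:08–20:09 = 9 h 1 min; less 45 min break → 8 h 16 min
Sun: 05:26–16:22 = 10 h 56 min; less 45 min break → 10 h 11 min
Total worked: 56 h 26 min = 56.43 h.
Threshold 40 h → overtime 16 h 26 min, regular 40 h 0 min.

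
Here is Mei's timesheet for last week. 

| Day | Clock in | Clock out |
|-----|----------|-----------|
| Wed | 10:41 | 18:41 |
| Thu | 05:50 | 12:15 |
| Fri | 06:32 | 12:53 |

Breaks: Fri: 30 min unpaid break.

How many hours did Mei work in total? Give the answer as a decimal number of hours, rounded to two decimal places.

20.27 hours

Wed: 10:41–18:41 = 8 h 0 min
Thu: 05:50–12:15 = 6 h 25 min
Fri: 06:32–12:53 = 6 h 21 min; less 30 min break → 5 h 51 min
Total: 8 h 0 min + 6 h 25 min + 5 h 51 min = 20 h 16 min.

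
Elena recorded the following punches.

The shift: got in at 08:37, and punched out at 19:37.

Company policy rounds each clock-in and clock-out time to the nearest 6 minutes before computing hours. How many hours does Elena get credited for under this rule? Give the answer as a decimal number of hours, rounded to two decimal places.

The shift: in 08:37→08:36, out 19:37→19:36; 11 h 0 min

11.00 hours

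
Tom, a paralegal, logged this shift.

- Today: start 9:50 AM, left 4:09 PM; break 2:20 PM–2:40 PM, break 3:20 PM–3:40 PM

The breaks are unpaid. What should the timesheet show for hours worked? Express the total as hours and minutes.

Today: 9:50 AM–4:09 PM = 6 h 19 min; less 40 min break → 5 h 39 min

5 h 39 min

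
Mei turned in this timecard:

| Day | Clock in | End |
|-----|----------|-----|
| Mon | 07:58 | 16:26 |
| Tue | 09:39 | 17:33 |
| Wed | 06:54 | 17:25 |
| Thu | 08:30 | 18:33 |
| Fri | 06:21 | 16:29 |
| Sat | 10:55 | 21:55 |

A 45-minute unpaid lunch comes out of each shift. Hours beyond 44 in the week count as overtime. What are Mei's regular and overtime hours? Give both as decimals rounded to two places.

Mon: 07:58–16:26 = 8 h 28 min; less 45 min break → 7 h 43 min
Tue: 09:39–17:33 = 7 h 54 min; less 45 min break → 7 h 9 min
Wed: 06:54–17:25 = 10 h 31 min; less 45 min break → 9 h 46 min
Thu: 08:30–18:33 = 10 h 3 min; less 45 min break → 9 h 18 min
Fri: 06:21–16:29 = 10 h 8 min; less 45 min break → 9 h 23 min
Sat: 10:55–21:55 = 11 h 0 min; less 45 min break → 10 h 15 min
Total worked: 53 h 34 min = 53.57 h.
Threshold 44 h → overtime 9 h 34 min, regular 44 h 0 min.

Regular 44.00 hours, overtime 9.57 hours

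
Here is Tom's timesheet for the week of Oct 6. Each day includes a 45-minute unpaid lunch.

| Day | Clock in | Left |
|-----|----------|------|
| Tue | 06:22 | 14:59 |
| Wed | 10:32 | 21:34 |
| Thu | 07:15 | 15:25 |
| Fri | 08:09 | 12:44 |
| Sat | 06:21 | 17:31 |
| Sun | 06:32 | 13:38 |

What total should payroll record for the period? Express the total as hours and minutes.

46 h 10 min

Tue: 06:22–14:59 = 8 h 37 min; less 45 min break → 7 h 52 min
Wed: 10:32–21:34 = 11 h 2 min; less 45 min break → 10 h 17 min
Thu: 07:15–15:25 = 8 h 10 min; less 45 min break → 7 h 25 min
Fri: 08:09–12:44 = 4 h 35 min; less 45 min break → 3 h 50 min
Sat: 06:21–17:31 = 11 h 10 min; less 45 min break → 10 h 25 min
Sun: 06:32–13:38 = 7 h 6 min; less 45 min break → 6 h 21 min
Total: 7 h 52 min + 10 h 17 min + 7 h 25 min + 3 h 50 min + 10 h 25 min + 6 h 21 min = 46 h 10 min.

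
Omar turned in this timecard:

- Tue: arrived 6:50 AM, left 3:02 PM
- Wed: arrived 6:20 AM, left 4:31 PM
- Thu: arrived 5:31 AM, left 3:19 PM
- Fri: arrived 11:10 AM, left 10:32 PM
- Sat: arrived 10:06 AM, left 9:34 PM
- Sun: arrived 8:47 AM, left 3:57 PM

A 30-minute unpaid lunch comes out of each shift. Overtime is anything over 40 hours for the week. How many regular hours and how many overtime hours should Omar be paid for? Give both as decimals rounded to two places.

Regular 40.00 hours, overtime 15.18 hours

Tue: 6:50 AM–3:02 PM = 8 h 12 min; less 30 min break → 7 h 42 min
Wed: 6:20 AM–4:31 PM = 10 h 11 min; less 30 min break → 9 h 41 min
Thu: 5:31 AM–3:19 PM = 9 h 48 min; less 30 min break → 9 h 18 min
Fri: 11:10 AM–10:32 PM = 11 h 22 min; less 30 min break → 10 h 52 min
Sat: 10:06 AM–9:34 PM = 11 h 28 min; less 30 min break → 10 h 58 min
Sun: 8:47 AM–3:57 PM = 7 h 10 min; less 30 min break → 6 h 40 min
Total worked: 55 h 11 min = 55.18 h.
Threshold 40 h → overtime 15 h 11 min, regular 40 h 0 min.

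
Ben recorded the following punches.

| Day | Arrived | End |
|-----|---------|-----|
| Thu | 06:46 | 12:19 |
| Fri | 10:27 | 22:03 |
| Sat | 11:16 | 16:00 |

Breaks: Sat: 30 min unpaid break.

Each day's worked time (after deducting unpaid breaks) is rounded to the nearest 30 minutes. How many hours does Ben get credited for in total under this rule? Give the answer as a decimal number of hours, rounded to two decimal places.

Thu: 06:46–12:19 = 5 h 33 min → rounds to 5 h 30 min
Fri: 10:27–22:03 = 11 h 36 min → rounds to 11 h 30 min
Sat: 11:16–16:00 = 4 h 44 min − 30 min = 4 h 14 min → rounds to 4 h 0 min
Total credited: 21 h 0 min.

21.00 hours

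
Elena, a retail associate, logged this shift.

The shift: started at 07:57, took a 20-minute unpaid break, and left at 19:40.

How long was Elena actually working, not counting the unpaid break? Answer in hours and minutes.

The shift: 07:57–19:40 = 11 h 43 min; less 20 min break → 11 h 23 min

11 h 23 min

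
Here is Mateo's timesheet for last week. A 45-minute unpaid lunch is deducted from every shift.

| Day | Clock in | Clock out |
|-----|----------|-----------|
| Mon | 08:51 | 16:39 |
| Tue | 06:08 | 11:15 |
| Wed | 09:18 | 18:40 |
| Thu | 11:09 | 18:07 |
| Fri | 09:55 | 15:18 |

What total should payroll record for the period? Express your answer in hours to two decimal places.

30.88 hours

Mon: 08:51–16:39 = 7 h 48 min; less 45 min break → 7 h 3 min
Tue: 06:08–11:15 = 5 h 7 min; less 45 min break → 4 h 22 min
Wed: 09:18–18:40 = 9 h 22 min; less 45 min break → 8 h 37 min
Thu: 11:09–18:07 = 6 h 58 min; less 45 min break → 6 h 13 min
Fri: 09:55–15:18 = 5 h 23 min; less 45 min break → 4 h 38 min
Total: 7 h 3 min + 4 h 22 min + 8 h 37 min + 6 h 13 min + 4 h 38 min = 30 h 53 min.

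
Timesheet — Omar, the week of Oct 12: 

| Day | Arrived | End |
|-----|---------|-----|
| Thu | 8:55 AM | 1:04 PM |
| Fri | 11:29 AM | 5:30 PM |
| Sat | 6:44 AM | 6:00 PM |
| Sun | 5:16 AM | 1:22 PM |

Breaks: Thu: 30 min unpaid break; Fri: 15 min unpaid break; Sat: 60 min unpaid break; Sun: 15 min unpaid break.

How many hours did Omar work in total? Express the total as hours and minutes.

Thu: 8:55 AM–1:04 PM = 4 h 9 min; less 30 min break → 3 h 39 min
Fri: 11:29 AM–5:30 PM = 6 h 1 min; less 15 min break → 5 h 46 min
Sat: 6:44 AM–6:00 PM = 11 h 16 min; less 60 min break → 10 h 16 min
Sun: 5:16 AM–1:22 PM = 8 h 6 min; less 15 min break → 7 h 51 min
Total: 3 h 39 min + 5 h 46 min + 10 h 16 min + 7 h 51 min = 27 h 32 min.

27 h 32 min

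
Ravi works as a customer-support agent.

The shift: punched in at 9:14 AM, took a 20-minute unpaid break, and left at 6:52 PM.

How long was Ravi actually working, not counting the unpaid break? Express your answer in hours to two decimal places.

The shift: 9:14 AM–6:52 PM = 9 h 38 min; less 20 min break → 9 h 18 min

9.30 hours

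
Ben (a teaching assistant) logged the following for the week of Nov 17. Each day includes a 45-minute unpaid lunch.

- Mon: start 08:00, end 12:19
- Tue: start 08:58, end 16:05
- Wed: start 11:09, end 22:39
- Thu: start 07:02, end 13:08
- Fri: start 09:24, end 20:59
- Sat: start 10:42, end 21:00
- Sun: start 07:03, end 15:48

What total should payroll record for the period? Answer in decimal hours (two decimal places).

54.42 hours

Mon: 08:00–12:19 = 4 h 19 min; less 45 min break → 3 h 34 min
Tue: 08:58–16:05 = 7 h 7 min; less 45 min break → 6 h 22 min
Wed: 11:09–22:39 = 11 h 30 min; less 45 min break → 10 h 45 min
Thu: 07:02–13:08 = 6 h 6 min; less 45 min break → 5 h 21 min
Fri: 09:24–20:59 = 11 h 35 min; less 45 min break → 10 h 50 min
Sat: 10:42–21:00 = 10 h 18 min; less 45 min break → 9 h 33 min
Sun: 07:03–15:48 = 8 h 45 min; less 45 min break → 8 h 0 min
Total: 3 h 34 min + 6 h 22 min + 10 h 45 min + 5 h 21 min + 10 h 50 min + 9 h 33 min + 8 h 0 min = 54 h 25 min.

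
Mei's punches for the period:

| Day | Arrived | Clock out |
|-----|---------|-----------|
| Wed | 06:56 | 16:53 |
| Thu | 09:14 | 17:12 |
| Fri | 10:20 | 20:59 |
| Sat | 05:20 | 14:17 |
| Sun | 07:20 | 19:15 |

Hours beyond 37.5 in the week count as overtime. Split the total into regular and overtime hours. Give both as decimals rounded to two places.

Wed: 06:56–16:53 = 9 h 57 min
Thu: 09:14–17:12 = 7 h 58 min
Fri: 10:20–20:59 = 10 h 39 min
Sat: 05:20–14:17 = 8 h 57 min
Sun: 07:20–19:15 = 11 h 55 min
Total worked: 49 h 26 min = 49.43 h.
Threshold 37.5 h → overtime 11 h 56 min, regular 37 h 30 min.

Regular 37.50 hours, overtime 11.93 hours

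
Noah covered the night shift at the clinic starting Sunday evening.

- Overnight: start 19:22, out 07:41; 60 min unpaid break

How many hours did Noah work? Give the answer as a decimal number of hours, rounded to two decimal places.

Overnight: 19:22 → midnight = 4 h 38 min; midnight → 07:41 = 7 h 41 min; span 12 h 19 min; less 60 min break → 11 h 19 min

11.32 hours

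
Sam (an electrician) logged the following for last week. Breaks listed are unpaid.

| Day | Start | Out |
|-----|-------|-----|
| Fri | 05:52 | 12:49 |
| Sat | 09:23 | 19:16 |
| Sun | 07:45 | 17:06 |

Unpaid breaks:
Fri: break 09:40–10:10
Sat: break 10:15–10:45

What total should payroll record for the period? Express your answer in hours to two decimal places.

Fri: 05:52–12:49 = 6 h 57 min; less 30 min break → 6 h 27 min
Sat: 09:23–19:16 = 9 h 53 min; less 30 min break → 9 h 23 min
Sun: 07:45–17:06 = 9 h 21 min
Total: 6 h 27 min + 9 h 23 min + 9 h 21 min = 25 h 11 min.

25.18 hours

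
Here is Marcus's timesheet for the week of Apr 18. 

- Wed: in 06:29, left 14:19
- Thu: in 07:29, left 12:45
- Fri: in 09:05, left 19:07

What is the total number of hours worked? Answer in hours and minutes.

Wed: 06:29–14:19 = 7 h 50 min
Thu: 07:29–12:45 = 5 h 16 min
Fri: 09:05–19:07 = 10 h 2 min
Total: 7 h 50 min + 5 h 16 min + 10 h 2 min = 23 h 8 min.

23 h 8 min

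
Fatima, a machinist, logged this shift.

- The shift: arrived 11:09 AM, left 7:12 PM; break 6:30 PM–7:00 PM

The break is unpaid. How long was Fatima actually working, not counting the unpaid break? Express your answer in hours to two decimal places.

The shift: 11:09 AM–7:12 PM = 8 h 3 min; less 30 min break → 7 h 33 min

7.55 hours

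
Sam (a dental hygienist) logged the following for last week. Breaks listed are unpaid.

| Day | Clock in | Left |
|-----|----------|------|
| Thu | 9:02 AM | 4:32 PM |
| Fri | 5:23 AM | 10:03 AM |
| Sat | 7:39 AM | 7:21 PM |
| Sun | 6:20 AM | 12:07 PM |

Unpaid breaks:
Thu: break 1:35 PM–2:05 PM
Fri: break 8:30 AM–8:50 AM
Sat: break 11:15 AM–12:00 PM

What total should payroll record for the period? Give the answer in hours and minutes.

Thu: 9:02 AM–4:32 PM = 7 h 30 min; less 30 min break → 7 h 0 min
Fri: 5:23 AM–10:03 AM = 4 h 40 min; less 20 min break → 4 h 20 min
Sat: 7:39 AM–7:21 PM = 11 h 42 min; less 45 min break → 10 h 57 min
Sun: 6:20 AM–12:07 PM = 5 h 47 min
Total: 7 h 0 min + 4 h 20 min + 10 h 57 min + 5 h 47 min = 28 h 4 min.

28 h 4 min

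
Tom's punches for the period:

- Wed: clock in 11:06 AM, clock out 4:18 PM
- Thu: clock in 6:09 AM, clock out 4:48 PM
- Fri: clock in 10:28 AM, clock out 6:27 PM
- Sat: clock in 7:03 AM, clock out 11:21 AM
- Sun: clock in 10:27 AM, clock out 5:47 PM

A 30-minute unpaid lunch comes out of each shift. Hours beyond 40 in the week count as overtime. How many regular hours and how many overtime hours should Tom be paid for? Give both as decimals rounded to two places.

Wed: 11:06 AM–4:18 PM = 5 h 12 min; less 30 min break → 4 h 42 min
Thu: 6:09 AM–4:48 PM = 10 h 39 min; less 30 min break → 10 h 9 min
Fri: 10:28 AM–6:27 PM = 7 h 59 min; less 30 min break → 7 h 29 min
Sat: 7:03 AM–11:21 AM = 4 h 18 min; less 30 min break → 3 h 48 min
Sun: 10:27 AM–5:47 PM = 7 h 20 min; less 30 min break → 6 h 50 min
Total worked: 32 h 58 min = 32.97 h.
Threshold 40 h → overtime 0 h 0 min, regular 32 h 58 min.

Regular 32.97 hours, overtime 0.00 hours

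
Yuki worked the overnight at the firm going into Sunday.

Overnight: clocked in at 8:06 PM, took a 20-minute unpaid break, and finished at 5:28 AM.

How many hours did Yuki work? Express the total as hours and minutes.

9 h 2 min

Overnight: 8:06 PM → midnight = 3 h 54 min; midnight → 5:28 AM = 5 h 28 min; span 9 h 22 min; less 20 min break → 9 h 2 min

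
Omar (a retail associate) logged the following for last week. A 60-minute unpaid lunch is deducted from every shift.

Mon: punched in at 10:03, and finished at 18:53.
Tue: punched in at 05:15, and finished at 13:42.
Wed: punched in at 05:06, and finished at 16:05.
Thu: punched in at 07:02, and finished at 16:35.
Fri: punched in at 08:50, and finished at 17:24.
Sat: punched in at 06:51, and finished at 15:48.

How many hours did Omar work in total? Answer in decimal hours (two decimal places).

Mon: 10:03–18:53 = 8 h 50 min; less 60 min break → 7 h 50 min
Tue: 05:15–13:42 = 8 h 27 min; less 60 min break → 7 h 27 min
Wed: 05:06–16:05 = 10 h 59 min; less 60 min break → 9 h 59 min
Thu: 07:02–16:35 = 9 h 33 min; less 60 min break → 8 h 33 min
Fri: 08:50–17:24 = 8 h 34 min; less 60 min break → 7 h 34 min
Sat: 06:51–15:48 = 8 h 57 min; less 60 min break → 7 h 57 min
Total: 7 h 50 min + 7 h 27 min + 9 h 59 min + 8 h 33 min + 7 h 34 min + 7 h 57 min = 49 h 20 min.

49.33 hours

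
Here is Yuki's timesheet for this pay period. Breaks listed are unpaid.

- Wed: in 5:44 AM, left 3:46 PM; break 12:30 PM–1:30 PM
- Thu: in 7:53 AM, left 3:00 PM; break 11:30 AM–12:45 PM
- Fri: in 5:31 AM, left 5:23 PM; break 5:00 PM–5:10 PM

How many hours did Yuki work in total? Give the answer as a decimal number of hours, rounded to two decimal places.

Wed: 5:44 AM–3:46 PM = 10 h 2 min; less 60 min break → 9 h 2 min
Thu: 7:53 AM–3:00 PM = 7 h 7 min; less 75 min break → 5 h 52 min
Fri: 5:31 AM–5:23 PM = 11 h 52 min; less 10 min break → 11 h 42 min
Total: 9 h 2 min + 5 h 52 min + 11 h 42 min = 26 h 36 min.

26.60 hours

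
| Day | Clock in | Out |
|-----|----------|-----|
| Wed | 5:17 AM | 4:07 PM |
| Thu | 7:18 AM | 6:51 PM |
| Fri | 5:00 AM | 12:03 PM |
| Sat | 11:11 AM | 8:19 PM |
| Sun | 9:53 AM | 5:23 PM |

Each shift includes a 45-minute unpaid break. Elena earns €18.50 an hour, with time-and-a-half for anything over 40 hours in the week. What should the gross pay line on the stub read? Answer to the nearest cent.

Wed: 5:17 AM–4:07 PM = 10 h 50 min; less 45 min break → 10 h 5 min
Thu: 7:18 AM–6:51 PM = 11 h 33 min; less 45 min break → 10 h 48 min
Fri: 5:00 AM–12:03 PM = 7 h 3 min; less 45 min break → 6 h 18 min
Sat: 11:11 AM–8:19 PM = 9 h 8 min; less 45 min break → 8 h 23 min
Sun: 9:53 AM–5:23 PM = 7 h 30 min; less 45 min break → 6 h 45 min
Total worked: 42 h 19 min = 2539 min.
Regular 40 h 0 min = 2400 min at €18.50/h; overtime 2 h 19 min = 139 min at €27.75/h.
Pay = (2400 × €18.50 + 139 × €27.75) ÷ 60 = €804.29.

€804.29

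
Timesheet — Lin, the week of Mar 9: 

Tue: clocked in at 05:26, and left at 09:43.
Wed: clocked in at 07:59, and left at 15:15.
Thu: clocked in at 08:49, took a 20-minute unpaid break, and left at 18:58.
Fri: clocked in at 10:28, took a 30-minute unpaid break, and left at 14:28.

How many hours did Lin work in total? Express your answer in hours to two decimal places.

Tue: 05:26–09:43 = 4 h 17 min
Wed: 07:59–15:15 = 7 h 16 min
Thu: 08:49–18:58 = 10 h 9 min; less 20 min break → 9 h 49 min
Fri: 10:28–14:28 = 4 h 0 min; less 30 min break → 3 h 30 min
Total: 4 h 17 min + 7 h 16 min + 9 h 49 min + 3 h 30 min = 24 h 52 min.

24.87 hours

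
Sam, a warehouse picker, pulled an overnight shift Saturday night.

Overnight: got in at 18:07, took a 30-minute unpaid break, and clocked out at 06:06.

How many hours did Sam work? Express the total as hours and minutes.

11 h 29 min

Overnight: 18:07 → midnight = 5 h 53 min; midnight → 06:06 = 6 h 6 min; span 11 h 59 min; less 30 min break → 11 h 29 min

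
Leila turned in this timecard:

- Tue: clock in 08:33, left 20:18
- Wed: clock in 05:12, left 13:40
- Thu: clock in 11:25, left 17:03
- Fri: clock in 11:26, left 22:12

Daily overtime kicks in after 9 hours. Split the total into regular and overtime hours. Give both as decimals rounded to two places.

Tue: 08:33–20:18 = 11 h 45 min
Wed: 05:12–13:40 = 8 h 28 min
Thu: 11:25–17:03 = 5 h 38 min
Fri: 11:26–22:12 = 10 h 46 min
Tue reg 9 h 0 min / OT 2 h 45 min; Wed reg 8 h 28 min / OT 0 h 0 min; Thu reg 5 h 38 min / OT 0 h 0 min; Fri reg 9 h 0 min / OT 1 h 46 min.
Totals: regular 32 h 6 min, overtime 4 h 31 min.

Regular 32.10 hours, overtime 4.52 hours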